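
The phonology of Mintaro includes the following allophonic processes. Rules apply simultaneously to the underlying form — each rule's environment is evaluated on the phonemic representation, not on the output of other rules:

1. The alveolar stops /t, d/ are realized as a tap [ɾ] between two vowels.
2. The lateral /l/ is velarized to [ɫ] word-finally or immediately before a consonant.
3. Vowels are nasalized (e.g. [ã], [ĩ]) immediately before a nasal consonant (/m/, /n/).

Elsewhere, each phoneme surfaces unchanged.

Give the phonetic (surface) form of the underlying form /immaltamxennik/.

/i/ (word-initial): before a nasal consonant, so rule 3 applies → [ĩ].
/m/ — not in any rule's target class → [m].
/m/ (between /m/ and /a/) is unaffected → [m].
/a/ (between /m/ and /l/): rule 3 targets it, but not before a nasal consonant → unchanged [a].
/l/ (between /a/ and /t/): word-finally or immediately before a consonant, so rule 2 applies → [ɫ].
/t/ (between /l/ and /a/): rule 1 targets it, but not between two vowels → unchanged [t].
/a/ (between /t/ and /m/): before a nasal consonant, so rule 3 applies → [ã].
/m/ stays [m].
/x/ — not in any rule's target class → [x].
/e/ meets the environment for rule 3 (before a nasal consonant) → [ẽ].
/n/ — not in any rule's target class → [n].
/n/ (between /n/ and /i/): no rule targets it → [n].
/i/ — between /n/ and /k/; rule 3 does not apply here → [i].
/k/ — not in any rule's target class → [k].

[ĩmmaɫtãmxẽnnik]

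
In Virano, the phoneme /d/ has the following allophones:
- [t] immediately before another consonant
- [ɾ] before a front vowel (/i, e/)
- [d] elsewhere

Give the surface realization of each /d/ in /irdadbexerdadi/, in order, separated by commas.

[d], [t], [d], [ɾ]

Occurrence 1 (position 3): no conditioning environment matches → elsewhere allophone [d].
Occurrence 2 (position 5): immediately before another consonant → [t].
Occurrence 3 (position 11): no conditioning environment matches → elsewhere allophone [d].
Occurrence 4 (position 13): before a front vowel (/i, e/) → [ɾ].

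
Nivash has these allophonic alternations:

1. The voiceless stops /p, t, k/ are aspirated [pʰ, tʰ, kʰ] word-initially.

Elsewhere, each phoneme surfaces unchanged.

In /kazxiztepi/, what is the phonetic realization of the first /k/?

[kʰ]

/k/ — word-initial, word-initially — surfaces as [kʰ] (rule 1).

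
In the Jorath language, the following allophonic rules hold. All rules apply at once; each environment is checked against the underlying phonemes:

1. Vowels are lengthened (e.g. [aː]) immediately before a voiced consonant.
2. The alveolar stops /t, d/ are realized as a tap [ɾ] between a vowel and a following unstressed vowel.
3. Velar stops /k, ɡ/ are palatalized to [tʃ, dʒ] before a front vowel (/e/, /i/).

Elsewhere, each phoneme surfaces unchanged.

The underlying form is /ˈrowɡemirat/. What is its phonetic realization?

[ˈroːwdʒeːmiːrat]

/r/ (word-initial): no rule targets it → [r].
/o/ meets the environment for rule 1 (before a voiced consonant) → [oː].
/w/ (between /o/ and /ɡ/) is unaffected → [w].
/ɡ/ — between /w/ and /e/, before a front vowel — surfaces as [dʒ] (rule 3).
/e/ — between /ɡ/ and /m/, before a voiced consonant — surfaces as [eː] (rule 1).
/m/ stays [m].
Rule 1 applies to /i/ (between /m/ and /r/: before a voiced consonant) → [iː].
/r/ — not in any rule's target class → [r].
/a/ (between /r/ and /t/): rule 1 targets it, but not before a voiced consonant → unchanged [a].
/t/ (word-final): rule 2 targets it, but not between a vowel and a following unstressed vowel → unchanged [t].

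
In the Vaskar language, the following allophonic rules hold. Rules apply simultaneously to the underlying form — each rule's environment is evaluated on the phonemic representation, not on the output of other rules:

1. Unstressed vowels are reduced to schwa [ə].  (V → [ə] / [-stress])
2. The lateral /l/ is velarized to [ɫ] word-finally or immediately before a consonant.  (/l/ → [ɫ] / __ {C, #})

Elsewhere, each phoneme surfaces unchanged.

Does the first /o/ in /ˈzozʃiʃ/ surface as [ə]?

/o/ (between /z/ and /z/): rule 1 targets it, but not in an unstressed syllable → unchanged [o].
The actual realization is [o], not [ə].

No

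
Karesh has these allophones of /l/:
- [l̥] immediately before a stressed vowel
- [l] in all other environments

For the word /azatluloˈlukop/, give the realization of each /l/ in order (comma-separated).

Occurrence 1 (position 5): no conditioning environment matches → elsewhere allophone [l].
Occurrence 2 (position 7): no conditioning environment matches → elsewhere allophone [l].
Occurrence 3 (position 9): immediately before a stressed vowel → [l̥].

[l], [l], [l̥]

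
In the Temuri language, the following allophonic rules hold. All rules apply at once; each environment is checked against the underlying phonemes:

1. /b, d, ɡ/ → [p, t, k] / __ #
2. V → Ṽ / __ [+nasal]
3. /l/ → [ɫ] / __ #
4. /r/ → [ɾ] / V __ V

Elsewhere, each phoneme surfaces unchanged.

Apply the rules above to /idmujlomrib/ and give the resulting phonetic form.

[idmujlõmrip]

/i/ (word-initial) fails the environment for rule 2, so it stays [i].
/d/ (between /i/ and /m/): rule 1 targets it, but not word-finally → unchanged [d].
/m/ — not in any rule's target class → [m].
/u/ (between /m/ and /j/): rule 2 targets it, but not before a nasal consonant → unchanged [u].
/j/ (between /u/ and /l/) is unaffected → [j].
/l/ (between /j/ and /o/) fails the environment for rule 3, so it stays [l].
/o/ — between /l/ and /m/, before a nasal consonant — surfaces as [õ] (rule 2).
/m/ stays [m].
/r/ (between /m/ and /i/): rule 4 targets it, but not between two vowels → unchanged [r].
/i/ (between /r/ and /b/) fails the environment for rule 2, so it stays [i].
Rule 1 applies to /b/ (word-final: word-finally) → [p].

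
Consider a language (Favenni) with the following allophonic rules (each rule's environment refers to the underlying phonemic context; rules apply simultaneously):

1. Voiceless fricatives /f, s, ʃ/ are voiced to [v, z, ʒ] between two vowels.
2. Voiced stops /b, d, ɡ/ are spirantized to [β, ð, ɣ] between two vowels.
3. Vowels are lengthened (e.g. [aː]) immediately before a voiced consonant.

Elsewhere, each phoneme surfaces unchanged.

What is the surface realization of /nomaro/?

/n/ (word-initial) is unaffected → [n].
/o/ — between /n/ and /m/, before a voiced consonant — surfaces as [oː] (rule 3).
/m/ (between /o/ and /a/) is unaffected → [m].
/a/ (between /m/ and /r/) occurs before a voiced consonant → [aː] by rule 3.
/r/ (between /a/ and /o/) is unaffected → [r].
/o/ (word-final) fails the environment for rule 3, so it stays [o].

[noːmaːro]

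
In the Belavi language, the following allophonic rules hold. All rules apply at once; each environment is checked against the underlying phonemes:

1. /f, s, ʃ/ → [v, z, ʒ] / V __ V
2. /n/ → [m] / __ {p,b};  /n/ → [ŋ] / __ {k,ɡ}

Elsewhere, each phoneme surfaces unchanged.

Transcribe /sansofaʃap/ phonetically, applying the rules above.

/s/ (word-initial) is in the target of rule 1 but the environment (between two vowels) is not met → [s].
/n/ (between /a/ and /s/) fails the environment for rule 2, so it stays [n].
/s/ (between /n/ and /o/): rule 1 targets it, but not between two vowels → unchanged [s].
Rule 1 applies to /f/ (between /o/ and /a/: between two vowels) → [v].
/ʃ/ (between /a/ and /a/): between two vowels, so rule 1 applies → [ʒ].

[sansovaʒap]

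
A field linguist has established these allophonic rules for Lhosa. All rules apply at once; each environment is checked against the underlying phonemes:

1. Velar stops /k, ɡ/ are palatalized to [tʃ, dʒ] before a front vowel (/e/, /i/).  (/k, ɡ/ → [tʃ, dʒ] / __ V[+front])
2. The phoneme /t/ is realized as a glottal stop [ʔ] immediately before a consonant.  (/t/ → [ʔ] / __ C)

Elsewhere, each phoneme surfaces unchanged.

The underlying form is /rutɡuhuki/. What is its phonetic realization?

/r/ — not in any rule's target class → [r].
/u/ (between /r/ and /t/): no rule targets it → [u].
/t/ (between /u/ and /ɡ/): immediately before a consonant, so rule 2 applies → [ʔ].
/ɡ/ (between /t/ and /u/) is in the target of rule 1 but the environment (before a front vowel) is not met → [ɡ].
/u/ — not in any rule's target class → [u].
/h/ (between /u/ and /u/): no rule targets it → [h].
/u/ (between /h/ and /k/) is unaffected → [u].
/k/ — between /u/ and /i/, before a front vowel — surfaces as [tʃ] (rule 1).
/i/ stays [i].

[ruʔɡuhutʃi]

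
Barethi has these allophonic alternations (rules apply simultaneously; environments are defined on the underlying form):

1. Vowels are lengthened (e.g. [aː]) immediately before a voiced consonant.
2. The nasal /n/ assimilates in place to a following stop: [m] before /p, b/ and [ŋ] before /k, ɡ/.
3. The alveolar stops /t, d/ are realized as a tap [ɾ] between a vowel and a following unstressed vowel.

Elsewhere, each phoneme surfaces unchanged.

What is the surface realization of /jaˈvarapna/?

[jaːˈvaːrapna]

/j/ (word-initial) is unaffected → [j].
/a/ (between /j/ and /v/): before a voiced consonant, so rule 1 applies → [aː].
/v/ — not in any rule's target class → [v].
/a/ (between /v/ and /r/) occurs before a voiced consonant → [aː] by rule 1.
/r/ — not in any rule's target class → [r].
/a/ (between /r/ and /p/): rule 1 targets it, but not before a voiced consonant → unchanged [a].
/p/ (between /a/ and /n/) is unaffected → [p].
/n/ (between /p/ and /a/) fails the environment for rule 2, so it stays [n].
/a/ (word-final): rule 1 targets it, but not before a voiced consonant → unchanged [a].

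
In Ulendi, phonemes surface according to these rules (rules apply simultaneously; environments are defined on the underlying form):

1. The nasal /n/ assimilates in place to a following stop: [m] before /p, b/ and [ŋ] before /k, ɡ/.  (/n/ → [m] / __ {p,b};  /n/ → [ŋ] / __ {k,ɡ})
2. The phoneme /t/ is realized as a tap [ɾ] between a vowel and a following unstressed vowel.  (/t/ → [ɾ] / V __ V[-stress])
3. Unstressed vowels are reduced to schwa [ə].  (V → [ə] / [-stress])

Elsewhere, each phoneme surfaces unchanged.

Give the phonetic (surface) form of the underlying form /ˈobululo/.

/o/ (word-initial) fails the environment for rule 3, so it stays [o].
/b/ stays [b].
Rule 3 applies to /u/ (between /b/ and /l/: in an unstressed syllable) → [ə].
/l/ — not in any rule's target class → [l].
Rule 3 applies to /u/ (between /l/ and /l/: in an unstressed syllable) → [ə].
/l/ (between /u/ and /o/) is unaffected → [l].
/o/ (word-final) occurs in an unstressed syllable → [ə] by rule 3.

[ˈobələlə]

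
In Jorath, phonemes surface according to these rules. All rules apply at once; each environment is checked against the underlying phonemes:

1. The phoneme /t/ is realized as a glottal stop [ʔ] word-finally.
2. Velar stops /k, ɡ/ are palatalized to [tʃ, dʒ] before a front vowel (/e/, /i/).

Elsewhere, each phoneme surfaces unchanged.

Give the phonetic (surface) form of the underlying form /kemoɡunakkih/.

/k/ meets the environment for rule 2 (before a front vowel) → [tʃ].
/ɡ/ (between /o/ and /u/) is in the target of rule 2 but the environment (before a front vowel) is not met → [ɡ].
/k/ (between /a/ and /k/) is in the target of rule 2 but the environment (before a front vowel) is not met → [k].
Rule 2 applies to /k/ (between /k/ and /i/: before a front vowel) → [tʃ].

[tʃemoɡunaktʃih]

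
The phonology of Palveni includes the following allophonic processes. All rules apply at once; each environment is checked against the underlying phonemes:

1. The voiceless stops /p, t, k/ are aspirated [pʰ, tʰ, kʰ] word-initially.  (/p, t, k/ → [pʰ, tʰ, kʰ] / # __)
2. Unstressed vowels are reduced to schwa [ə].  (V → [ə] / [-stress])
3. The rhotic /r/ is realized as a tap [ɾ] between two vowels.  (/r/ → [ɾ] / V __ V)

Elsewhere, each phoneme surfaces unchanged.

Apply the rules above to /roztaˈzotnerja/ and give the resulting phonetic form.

/r/ (word-initial): rule 3 targets it, but not between two vowels → unchanged [r].
/o/ (between /r/ and /z/): in an unstressed syllable, so rule 2 applies → [ə].
/z/ stays [z].
/t/ (between /z/ and /a/) fails the environment for rule 1, so it stays [t].
/a/ (between /t/ and /z/) occurs in an unstressed syllable → [ə] by rule 2.
/z/ stays [z].
/o/ (between /z/ and /t/) fails the environment for rule 2, so it stays [o].
/t/ (between /o/ and /n/) is in the target of rule 1 but the environment (word-initially) is not met → [t].
/n/ stays [n].
/e/ (between /n/ and /r/) occurs in an unstressed syllable → [ə] by rule 2.
/r/ (between /e/ and /j/) is in the target of rule 3 but the environment (between two vowels) is not met → [r].
/j/ (between /r/ and /a/) is unaffected → [j].
/a/ meets the environment for rule 2 (in an unstressed syllable) → [ə].

[rəztəˈzotnərjə]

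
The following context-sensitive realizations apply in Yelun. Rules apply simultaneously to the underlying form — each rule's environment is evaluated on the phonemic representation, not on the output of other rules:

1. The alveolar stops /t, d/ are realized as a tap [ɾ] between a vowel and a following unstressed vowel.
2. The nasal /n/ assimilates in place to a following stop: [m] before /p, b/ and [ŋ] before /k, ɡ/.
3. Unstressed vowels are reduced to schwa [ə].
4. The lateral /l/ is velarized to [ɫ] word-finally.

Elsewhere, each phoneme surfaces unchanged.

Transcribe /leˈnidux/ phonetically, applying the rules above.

/l/ — word-initial; rule 4 does not apply here → [l].
/e/ (between /l/ and /n/) occurs in an unstressed syllable → [ə] by rule 3.
/n/ (between /e/ and /i/): rule 2 targets it, but not before a labial or velar stop → unchanged [n].
/i/ (between /n/ and /d/) is in the target of rule 3 but the environment (in an unstressed syllable) is not met → [i].
/d/ (between /i/ and /u/) occurs between a vowel and a following unstressed vowel → [ɾ] by rule 1.
/u/ (between /d/ and /x/) occurs in an unstressed syllable → [ə] by rule 3.
/x/ — not in any rule's target class → [x].

[ləˈniɾəx]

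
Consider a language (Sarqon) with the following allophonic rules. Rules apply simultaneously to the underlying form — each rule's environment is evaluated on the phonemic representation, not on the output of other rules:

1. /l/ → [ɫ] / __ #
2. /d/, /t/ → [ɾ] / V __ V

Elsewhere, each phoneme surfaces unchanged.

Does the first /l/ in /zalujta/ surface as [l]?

/l/ (between /a/ and /u/): rule 1 targets it, but not word-finally → unchanged [l].
The actual realization is [l], which matches [l].

Yes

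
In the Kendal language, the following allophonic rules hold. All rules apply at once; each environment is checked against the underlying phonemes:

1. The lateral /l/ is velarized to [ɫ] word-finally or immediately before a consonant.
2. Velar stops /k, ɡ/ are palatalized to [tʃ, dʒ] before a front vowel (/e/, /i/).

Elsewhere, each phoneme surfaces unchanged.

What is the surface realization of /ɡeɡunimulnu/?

[dʒeɡunimuɫnu]

Rule 2 applies to /ɡ/ (word-initial: before a front vowel) → [dʒ].
/ɡ/ (between /e/ and /u/) fails the environment for rule 2, so it stays [ɡ].
/l/ (between /u/ and /n/) occurs word-finally or immediately before a consonant → [ɫ] by rule 1.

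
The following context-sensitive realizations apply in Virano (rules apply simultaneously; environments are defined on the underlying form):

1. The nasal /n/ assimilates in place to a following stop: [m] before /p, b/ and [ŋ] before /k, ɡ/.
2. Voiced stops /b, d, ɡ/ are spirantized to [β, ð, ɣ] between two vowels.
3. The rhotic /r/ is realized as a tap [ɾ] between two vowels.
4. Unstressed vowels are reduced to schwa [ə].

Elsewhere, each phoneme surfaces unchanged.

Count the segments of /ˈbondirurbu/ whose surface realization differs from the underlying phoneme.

Segments that undergo a rule: /i/ → [ə] (rule 4); /r/ → [ɾ] (rule 3); /u/ → [ə] (rule 4); /u/ → [ə] (rule 4).
All other segments surface unchanged.

4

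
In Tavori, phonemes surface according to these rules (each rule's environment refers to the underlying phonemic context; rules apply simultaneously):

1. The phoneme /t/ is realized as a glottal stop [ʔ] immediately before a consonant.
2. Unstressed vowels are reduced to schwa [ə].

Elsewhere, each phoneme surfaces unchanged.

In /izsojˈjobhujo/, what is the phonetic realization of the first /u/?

Rule 2 applies to /u/ (between /h/ and /j/: in an unstressed syllable) → [ə].

[ə]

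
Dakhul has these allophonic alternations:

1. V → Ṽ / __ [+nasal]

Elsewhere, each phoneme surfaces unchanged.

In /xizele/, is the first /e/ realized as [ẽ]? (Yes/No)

/e/ — between /z/ and /l/; rule 1 does not apply here → [e].
The actual realization is [e], not [ẽ].

No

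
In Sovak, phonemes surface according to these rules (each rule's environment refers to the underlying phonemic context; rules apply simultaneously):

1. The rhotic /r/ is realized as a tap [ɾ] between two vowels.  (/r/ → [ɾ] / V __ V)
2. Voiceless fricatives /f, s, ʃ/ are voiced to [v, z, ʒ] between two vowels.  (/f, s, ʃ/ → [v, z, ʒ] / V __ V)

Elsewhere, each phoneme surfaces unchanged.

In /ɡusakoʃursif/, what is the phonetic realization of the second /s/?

/s/ (between /r/ and /i/): rule 2 targets it, but not between two vowels → unchanged [s].

[s]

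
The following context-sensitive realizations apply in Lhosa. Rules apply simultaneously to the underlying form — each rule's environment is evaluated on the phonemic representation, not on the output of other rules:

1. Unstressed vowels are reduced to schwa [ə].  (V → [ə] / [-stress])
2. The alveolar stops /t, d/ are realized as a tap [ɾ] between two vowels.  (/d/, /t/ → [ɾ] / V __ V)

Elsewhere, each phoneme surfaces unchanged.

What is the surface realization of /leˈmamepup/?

Rule 1 applies to /e/ (between /l/ and /m/: in an unstressed syllable) → [ə].
/a/ (between /m/ and /m/) fails the environment for rule 1, so it stays [a].
/e/ meets the environment for rule 1 (in an unstressed syllable) → [ə].
/u/ (between /p/ and /p/): in an unstressed syllable, so rule 1 applies → [ə].

[ləˈmaməpəp]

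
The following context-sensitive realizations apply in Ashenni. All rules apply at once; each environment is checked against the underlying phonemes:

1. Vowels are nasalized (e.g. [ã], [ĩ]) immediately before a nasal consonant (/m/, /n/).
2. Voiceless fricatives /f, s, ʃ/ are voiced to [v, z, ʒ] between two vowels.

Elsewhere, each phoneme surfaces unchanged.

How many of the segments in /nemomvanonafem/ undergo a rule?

6

Segments that undergo a rule: /e/ → [ẽ] (rule 1); /o/ → [õ] (rule 1); /a/ → [ã] (rule 1); /o/ → [õ] (rule 1); /f/ → [v] (rule 2); /e/ → [ẽ] (rule 1).
All other segments surface unchanged.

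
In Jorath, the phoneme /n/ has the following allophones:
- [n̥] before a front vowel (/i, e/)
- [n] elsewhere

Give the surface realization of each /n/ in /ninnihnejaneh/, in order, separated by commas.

Occurrence 1 (position 1): before a front vowel (/i, e/) → [n̥].
Occurrence 2 (position 3): no conditioning environment matches → elsewhere allophone [n].
Occurrence 3 (position 4): before a front vowel (/i, e/) → [n̥].
Occurrence 4 (position 7): before a front vowel (/i, e/) → [n̥].
Occurrence 5 (position 11): before a front vowel (/i, e/) → [n̥].

[n̥], [n], [n̥], [n̥], [n̥]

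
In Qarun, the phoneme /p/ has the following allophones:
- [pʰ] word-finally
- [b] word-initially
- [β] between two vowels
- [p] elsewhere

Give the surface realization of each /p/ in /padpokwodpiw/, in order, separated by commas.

Occurrence 1 (position 1): word-initially → [b].
Occurrence 2 (position 4): no conditioning environment matches → elsewhere allophone [p].
Occurrence 3 (position 10): no conditioning environment matches → elsewhere allophone [p].

[b], [p], [p]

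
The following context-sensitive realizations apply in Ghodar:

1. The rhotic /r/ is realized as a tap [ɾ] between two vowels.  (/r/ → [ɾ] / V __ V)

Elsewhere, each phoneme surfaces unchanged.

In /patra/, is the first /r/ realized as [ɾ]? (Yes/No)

No

/r/ (between /t/ and /a/) is in the target of rule 1 but the environment (between two vowels) is not met → [r].
The actual realization is [r], not [ɾ].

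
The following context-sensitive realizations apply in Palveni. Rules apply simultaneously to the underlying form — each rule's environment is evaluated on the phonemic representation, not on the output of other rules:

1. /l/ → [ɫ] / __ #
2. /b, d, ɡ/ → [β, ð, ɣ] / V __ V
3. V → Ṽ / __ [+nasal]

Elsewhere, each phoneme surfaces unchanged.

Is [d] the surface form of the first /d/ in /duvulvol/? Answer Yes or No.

Yes

/d/ (word-initial) is in the target of rule 2 but the environment (between two vowels) is not met → [d].
The actual realization is [d], which matches [d].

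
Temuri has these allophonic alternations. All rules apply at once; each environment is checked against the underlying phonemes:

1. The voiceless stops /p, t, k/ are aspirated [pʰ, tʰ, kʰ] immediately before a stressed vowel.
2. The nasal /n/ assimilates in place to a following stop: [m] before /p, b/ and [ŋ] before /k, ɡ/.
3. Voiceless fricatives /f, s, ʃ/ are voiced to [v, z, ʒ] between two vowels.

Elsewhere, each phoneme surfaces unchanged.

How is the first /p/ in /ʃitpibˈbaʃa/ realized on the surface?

[p]

/p/ (between /t/ and /i/) is in the target of rule 1 but the environment (immediately before a stressed vowel) is not met → [p].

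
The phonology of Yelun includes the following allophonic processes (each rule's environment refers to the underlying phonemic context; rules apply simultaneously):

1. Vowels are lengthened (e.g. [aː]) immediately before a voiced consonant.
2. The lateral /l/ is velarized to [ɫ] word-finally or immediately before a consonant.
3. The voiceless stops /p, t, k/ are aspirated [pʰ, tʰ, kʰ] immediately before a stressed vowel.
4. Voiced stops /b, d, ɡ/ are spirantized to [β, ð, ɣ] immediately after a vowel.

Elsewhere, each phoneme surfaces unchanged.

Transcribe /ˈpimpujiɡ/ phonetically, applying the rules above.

/p/ (word-initial) occurs immediately before a stressed vowel → [pʰ] by rule 3.
/i/ (between /p/ and /m/) occurs before a voiced consonant → [iː] by rule 1.
/m/ (between /i/ and /p/) is unaffected → [m].
/p/ (between /m/ and /u/): rule 3 targets it, but not immediately before a stressed vowel → unchanged [p].
Rule 1 applies to /u/ (between /p/ and /j/: before a voiced consonant) → [uː].
/j/ (between /u/ and /i/): no rule targets it → [j].
/i/ (between /j/ and /ɡ/) occurs before a voiced consonant → [iː] by rule 1.
/ɡ/ (word-final) occurs immediately after a vowel → [ɣ] by rule 4.

[ˈpʰiːmpuːjiːɣ]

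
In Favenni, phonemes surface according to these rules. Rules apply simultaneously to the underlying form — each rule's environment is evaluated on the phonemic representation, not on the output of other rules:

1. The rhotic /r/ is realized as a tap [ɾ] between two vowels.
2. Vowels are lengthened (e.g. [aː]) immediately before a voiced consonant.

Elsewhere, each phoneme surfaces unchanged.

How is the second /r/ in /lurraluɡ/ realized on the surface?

[r]

/r/ (between /r/ and /a/): rule 1 targets it, but not between two vowels → unchanged [r].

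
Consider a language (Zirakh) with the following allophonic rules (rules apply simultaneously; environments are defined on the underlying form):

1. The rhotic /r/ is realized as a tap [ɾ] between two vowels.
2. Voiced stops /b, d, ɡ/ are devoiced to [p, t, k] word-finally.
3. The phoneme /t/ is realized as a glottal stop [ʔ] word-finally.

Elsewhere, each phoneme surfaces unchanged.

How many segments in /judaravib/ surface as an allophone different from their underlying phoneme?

2

Segments that undergo a rule: /r/ → [ɾ] (rule 1); /b/ → [p] (rule 2).
All other segments surface unchanged.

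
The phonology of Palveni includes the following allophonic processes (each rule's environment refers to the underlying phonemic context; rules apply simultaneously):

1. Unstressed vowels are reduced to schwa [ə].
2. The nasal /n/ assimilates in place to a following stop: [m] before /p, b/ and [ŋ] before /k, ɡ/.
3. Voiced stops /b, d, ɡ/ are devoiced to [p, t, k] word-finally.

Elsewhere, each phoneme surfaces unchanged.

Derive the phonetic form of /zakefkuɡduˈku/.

[zəkəfkəɡdəˈku]

/a/ (between /z/ and /k/): in an unstressed syllable, so rule 1 applies → [ə].
Rule 1 applies to /e/ (between /k/ and /f/: in an unstressed syllable) → [ə].
/u/ meets the environment for rule 1 (in an unstressed syllable) → [ə].
/ɡ/ (between /u/ and /d/) fails the environment for rule 3, so it stays [ɡ].
/d/ (between /ɡ/ and /u/): rule 3 targets it, but not word-finally → unchanged [d].
/u/ — between /d/ and /k/, in an unstressed syllable — surfaces as [ə] (rule 1).
/u/ (word-final): rule 1 targets it, but not in an unstressed syllable → unchanged [u].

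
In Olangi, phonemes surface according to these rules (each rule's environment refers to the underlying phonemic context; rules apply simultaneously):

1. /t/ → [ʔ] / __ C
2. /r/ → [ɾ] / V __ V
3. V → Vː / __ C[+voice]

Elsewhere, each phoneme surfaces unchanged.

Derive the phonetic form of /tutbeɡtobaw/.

/t/ — word-initial; rule 1 does not apply here → [t].
/u/ (between /t/ and /t/) fails the environment for rule 3, so it stays [u].
/t/ (between /u/ and /b/) occurs immediately before a consonant → [ʔ] by rule 1.
/e/ meets the environment for rule 3 (before a voiced consonant) → [eː].
/t/ (between /ɡ/ and /o/) is in the target of rule 1 but the environment (immediately before a consonant) is not met → [t].
/o/ — between /t/ and /b/, before a voiced consonant — surfaces as [oː] (rule 3).
/a/ (between /b/ and /w/) occurs before a voiced consonant → [aː] by rule 3.

[tuʔbeːɡtoːbaːw]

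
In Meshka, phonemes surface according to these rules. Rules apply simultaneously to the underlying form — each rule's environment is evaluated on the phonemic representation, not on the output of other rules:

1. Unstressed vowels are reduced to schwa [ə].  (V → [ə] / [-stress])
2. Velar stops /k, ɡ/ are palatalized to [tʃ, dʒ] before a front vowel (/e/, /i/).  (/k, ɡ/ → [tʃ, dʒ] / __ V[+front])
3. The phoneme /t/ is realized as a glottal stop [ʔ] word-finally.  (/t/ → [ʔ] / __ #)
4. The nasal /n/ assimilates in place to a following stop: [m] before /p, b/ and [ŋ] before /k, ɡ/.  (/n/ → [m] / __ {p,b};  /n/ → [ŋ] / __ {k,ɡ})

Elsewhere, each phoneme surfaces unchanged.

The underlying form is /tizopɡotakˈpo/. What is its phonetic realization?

[təzəpɡətəkˈpo]

/t/ (word-initial): rule 3 targets it, but not word-finally → unchanged [t].
/i/ meets the environment for rule 1 (in an unstressed syllable) → [ə].
/z/ stays [z].
/o/ (between /z/ and /p/): in an unstressed syllable, so rule 1 applies → [ə].
/p/ (between /o/ and /ɡ/) is unaffected → [p].
/ɡ/ (between /p/ and /o/): rule 2 targets it, but not before a front vowel → unchanged [ɡ].
/o/ (between /ɡ/ and /t/) occurs in an unstressed syllable → [ə] by rule 1.
/t/ (between /o/ and /a/) is in the target of rule 3 but the environment (word-finally) is not met → [t].
/a/ — between /t/ and /k/, in an unstressed syllable — surfaces as [ə] (rule 1).
/k/ — between /a/ and /p/; rule 2 does not apply here → [k].
/p/ stays [p].
/o/ — word-final; rule 1 does not apply here → [o].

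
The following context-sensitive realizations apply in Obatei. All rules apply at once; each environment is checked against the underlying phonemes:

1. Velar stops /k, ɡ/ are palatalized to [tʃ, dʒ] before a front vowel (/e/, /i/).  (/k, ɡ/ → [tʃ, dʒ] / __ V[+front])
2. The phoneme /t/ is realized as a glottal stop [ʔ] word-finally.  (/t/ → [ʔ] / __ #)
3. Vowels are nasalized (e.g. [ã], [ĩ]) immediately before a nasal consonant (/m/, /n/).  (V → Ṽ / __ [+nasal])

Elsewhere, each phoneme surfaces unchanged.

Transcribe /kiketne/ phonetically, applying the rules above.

[tʃitʃetne]

/k/ (word-initial): before a front vowel, so rule 1 applies → [tʃ].
/i/ (between /k/ and /k/): rule 3 targets it, but not before a nasal consonant → unchanged [i].
/k/ meets the environment for rule 1 (before a front vowel) → [tʃ].
/e/ (between /k/ and /t/) is in the target of rule 3 but the environment (before a nasal consonant) is not met → [e].
/t/ (between /e/ and /n/): rule 2 targets it, but not word-finally → unchanged [t].
/n/ — not in any rule's target class → [n].
/e/ (word-final) is in the target of rule 3 but the environment (before a nasal consonant) is not met → [e].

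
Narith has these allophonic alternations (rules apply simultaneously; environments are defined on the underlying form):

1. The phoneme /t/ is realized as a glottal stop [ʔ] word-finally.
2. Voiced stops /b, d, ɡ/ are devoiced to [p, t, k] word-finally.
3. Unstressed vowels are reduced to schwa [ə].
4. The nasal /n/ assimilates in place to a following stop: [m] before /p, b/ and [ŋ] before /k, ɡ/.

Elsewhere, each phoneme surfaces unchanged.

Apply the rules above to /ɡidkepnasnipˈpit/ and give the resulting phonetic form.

[ɡədkəpnəsnəpˈpiʔ]

/ɡ/ (word-initial) is in the target of rule 2 but the environment (word-finally) is not met → [ɡ].
/i/ (between /ɡ/ and /d/): in an unstressed syllable, so rule 3 applies → [ə].
/d/ (between /i/ and /k/) is in the target of rule 2 but the environment (word-finally) is not met → [d].
/k/ — not in any rule's target class → [k].
/e/ meets the environment for rule 3 (in an unstressed syllable) → [ə].
/p/ stays [p].
/n/ (between /p/ and /a/) is in the target of rule 4 but the environment (before a labial or velar stop) is not met → [n].
Rule 3 applies to /a/ (between /n/ and /s/: in an unstressed syllable) → [ə].
/s/ stays [s].
/n/ (between /s/ and /i/) fails the environment for rule 4, so it stays [n].
/i/ meets the environment for rule 3 (in an unstressed syllable) → [ə].
/p/ stays [p].
/p/ (between /p/ and /i/): no rule targets it → [p].
/i/ (between /p/ and /t/) is in the target of rule 3 but the environment (in an unstressed syllable) is not met → [i].
/t/ (word-final) occurs word-finally → [ʔ] by rule 1.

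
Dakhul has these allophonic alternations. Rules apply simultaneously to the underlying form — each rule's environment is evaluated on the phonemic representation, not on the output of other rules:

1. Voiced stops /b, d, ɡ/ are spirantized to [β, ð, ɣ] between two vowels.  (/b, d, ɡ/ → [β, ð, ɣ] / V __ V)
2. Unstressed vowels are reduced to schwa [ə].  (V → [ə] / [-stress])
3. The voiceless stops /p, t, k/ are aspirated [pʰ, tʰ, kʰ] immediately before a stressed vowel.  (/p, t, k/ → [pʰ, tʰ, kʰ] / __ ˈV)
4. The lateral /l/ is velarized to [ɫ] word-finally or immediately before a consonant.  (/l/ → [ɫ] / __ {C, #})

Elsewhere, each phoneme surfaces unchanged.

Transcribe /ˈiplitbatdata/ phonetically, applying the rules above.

/i/ — word-initial; rule 2 does not apply here → [i].
/p/ (between /i/ and /l/) fails the environment for rule 3, so it stays [p].
/l/ (between /p/ and /i/) is in the target of rule 4 but the environment (word-finally or immediately before a consonant) is not met → [l].
/i/ (between /l/ and /t/): in an unstressed syllable, so rule 2 applies → [ə].
/t/ (between /i/ and /b/) is in the target of rule 3 but the environment (immediately before a stressed vowel) is not met → [t].
/b/ (between /t/ and /a/): rule 1 targets it, but not between two vowels → unchanged [b].
/a/ (between /b/ and /t/) occurs in an unstressed syllable → [ə] by rule 2.
/t/ — between /a/ and /d/; rule 3 does not apply here → [t].
/d/ — between /t/ and /a/; rule 1 does not apply here → [d].
/a/ (between /d/ and /t/): in an unstressed syllable, so rule 2 applies → [ə].
/t/ (between /a/ and /a/) is in the target of rule 3 but the environment (immediately before a stressed vowel) is not met → [t].
/a/ (word-final): in an unstressed syllable, so rule 2 applies → [ə].

[ˈiplətbətdətə]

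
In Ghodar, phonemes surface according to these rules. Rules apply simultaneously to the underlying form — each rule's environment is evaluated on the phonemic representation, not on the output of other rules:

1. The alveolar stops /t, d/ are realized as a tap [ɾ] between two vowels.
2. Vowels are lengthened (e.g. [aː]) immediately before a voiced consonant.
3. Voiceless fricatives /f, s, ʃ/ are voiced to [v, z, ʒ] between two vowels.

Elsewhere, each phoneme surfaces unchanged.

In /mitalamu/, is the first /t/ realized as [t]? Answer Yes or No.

/t/ meets the environment for rule 1 (between two vowels) → [ɾ].
The actual realization is [ɾ], not [t].

No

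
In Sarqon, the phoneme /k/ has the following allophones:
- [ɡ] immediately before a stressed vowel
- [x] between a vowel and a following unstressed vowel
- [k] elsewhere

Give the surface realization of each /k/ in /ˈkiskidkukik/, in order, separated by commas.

Occurrence 1 (position 1): immediately before a stressed vowel → [ɡ].
Occurrence 2 (position 4): no conditioning environment matches → elsewhere allophone [k].
Occurrence 3 (position 7): no conditioning environment matches → elsewhere allophone [k].
Occurrence 4 (position 9): between a vowel and a following unstressed vowel → [x].
Occurrence 5 (position 11): no conditioning environment matches → elsewhere allophone [k].

[ɡ], [k], [k], [x], [k]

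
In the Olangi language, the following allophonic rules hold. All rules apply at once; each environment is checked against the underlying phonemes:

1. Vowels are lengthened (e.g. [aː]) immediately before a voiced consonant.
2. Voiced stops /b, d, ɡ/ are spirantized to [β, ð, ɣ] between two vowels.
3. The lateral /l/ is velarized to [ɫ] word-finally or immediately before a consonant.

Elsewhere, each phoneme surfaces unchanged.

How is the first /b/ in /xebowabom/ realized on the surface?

[β]

/b/ — between /e/ and /o/, between two vowels — surfaces as [β] (rule 2).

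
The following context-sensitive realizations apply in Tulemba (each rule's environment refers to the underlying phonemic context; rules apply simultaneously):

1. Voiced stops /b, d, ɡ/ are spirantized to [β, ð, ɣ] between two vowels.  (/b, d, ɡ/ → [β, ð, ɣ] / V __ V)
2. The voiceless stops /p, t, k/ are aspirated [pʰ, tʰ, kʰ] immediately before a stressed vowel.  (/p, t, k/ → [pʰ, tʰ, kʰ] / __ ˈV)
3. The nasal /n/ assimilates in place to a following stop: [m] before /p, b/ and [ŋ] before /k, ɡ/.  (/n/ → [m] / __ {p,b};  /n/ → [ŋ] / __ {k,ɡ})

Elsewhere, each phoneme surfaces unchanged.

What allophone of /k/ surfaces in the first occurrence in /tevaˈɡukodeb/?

/k/ (between /u/ and /o/) is in the target of rule 2 but the environment (immediately before a stressed vowel) is not met → [k].

[k]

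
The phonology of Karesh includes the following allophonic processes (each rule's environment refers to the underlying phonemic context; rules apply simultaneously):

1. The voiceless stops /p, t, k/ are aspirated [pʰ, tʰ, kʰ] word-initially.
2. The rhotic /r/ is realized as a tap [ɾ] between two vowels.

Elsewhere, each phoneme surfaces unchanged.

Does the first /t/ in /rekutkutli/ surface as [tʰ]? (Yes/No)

/t/ (between /u/ and /k/): rule 1 targets it, but not word-initially → unchanged [t].
The actual realization is [t], not [tʰ].

No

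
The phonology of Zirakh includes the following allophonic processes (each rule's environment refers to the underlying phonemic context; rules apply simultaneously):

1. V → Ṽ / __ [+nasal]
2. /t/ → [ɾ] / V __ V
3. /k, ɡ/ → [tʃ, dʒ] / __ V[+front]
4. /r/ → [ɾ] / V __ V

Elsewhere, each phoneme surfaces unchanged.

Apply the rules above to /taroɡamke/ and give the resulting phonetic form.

/t/ — word-initial; rule 2 does not apply here → [t].
/a/ (between /t/ and /r/) is in the target of rule 1 but the environment (before a nasal consonant) is not met → [a].
/r/ (between /a/ and /o/) occurs between two vowels → [ɾ] by rule 4.
/o/ (between /r/ and /ɡ/): rule 1 targets it, but not before a nasal consonant → unchanged [o].
/ɡ/ (between /o/ and /a/) is in the target of rule 3 but the environment (before a front vowel) is not met → [ɡ].
/a/ — between /ɡ/ and /m/, before a nasal consonant — surfaces as [ã] (rule 1).
/m/ — not in any rule's target class → [m].
/k/ meets the environment for rule 3 (before a front vowel) → [tʃ].
/e/ (word-final) is in the target of rule 1 but the environment (before a nasal consonant) is not met → [e].

[taɾoɡãmtʃe]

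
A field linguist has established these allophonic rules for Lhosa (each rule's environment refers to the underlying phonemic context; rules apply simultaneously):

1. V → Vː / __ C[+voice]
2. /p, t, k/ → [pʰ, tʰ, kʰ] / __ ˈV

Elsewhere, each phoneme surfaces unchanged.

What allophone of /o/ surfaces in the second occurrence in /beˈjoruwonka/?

/o/ (between /w/ and /n/): before a voiced consonant, so rule 1 applies → [oː].

[oː]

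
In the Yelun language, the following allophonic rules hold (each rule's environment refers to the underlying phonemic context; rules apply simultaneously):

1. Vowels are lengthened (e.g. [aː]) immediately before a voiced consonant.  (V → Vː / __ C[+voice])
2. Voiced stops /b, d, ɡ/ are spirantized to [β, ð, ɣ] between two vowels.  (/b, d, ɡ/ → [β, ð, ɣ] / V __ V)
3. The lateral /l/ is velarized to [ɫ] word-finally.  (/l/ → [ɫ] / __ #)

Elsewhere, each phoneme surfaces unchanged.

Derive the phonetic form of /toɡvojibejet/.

[toːɡvoːjiːβeːjet]

/o/ (between /t/ and /ɡ/): before a voiced consonant, so rule 1 applies → [oː].
/ɡ/ (between /o/ and /v/): rule 2 targets it, but not between two vowels → unchanged [ɡ].
/o/ (between /v/ and /j/): before a voiced consonant, so rule 1 applies → [oː].
/i/ (between /j/ and /b/): before a voiced consonant, so rule 1 applies → [iː].
/b/ meets the environment for rule 2 (between two vowels) → [β].
/e/ meets the environment for rule 1 (before a voiced consonant) → [eː].
/e/ (between /j/ and /t/) is in the target of rule 1 but the environment (before a voiced consonant) is not met → [e].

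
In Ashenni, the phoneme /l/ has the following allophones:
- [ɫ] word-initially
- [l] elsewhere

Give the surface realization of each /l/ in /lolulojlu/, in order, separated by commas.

[ɫ], [l], [l], [l]

Occurrence 1 (position 1): word-initially → [ɫ].
Occurrence 2 (position 3): no conditioning environment matches → elsewhere allophone [l].
Occurrence 3 (position 5): no conditioning environment matches → elsewhere allophone [l].
Occurrence 4 (position 8): no conditioning environment matches → elsewhere allophone [l].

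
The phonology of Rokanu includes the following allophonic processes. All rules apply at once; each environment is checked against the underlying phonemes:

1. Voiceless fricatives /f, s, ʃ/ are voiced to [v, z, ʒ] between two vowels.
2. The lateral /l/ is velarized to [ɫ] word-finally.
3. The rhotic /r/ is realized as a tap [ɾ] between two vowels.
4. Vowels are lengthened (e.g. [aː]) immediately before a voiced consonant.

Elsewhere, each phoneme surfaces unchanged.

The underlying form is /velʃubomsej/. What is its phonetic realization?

[veːlʃuːboːmseːj]

/v/ stays [v].
/e/ (between /v/ and /l/) occurs before a voiced consonant → [eː] by rule 4.
/l/ (between /e/ and /ʃ/) fails the environment for rule 2, so it stays [l].
/ʃ/ (between /l/ and /u/): rule 1 targets it, but not between two vowels → unchanged [ʃ].
/u/ meets the environment for rule 4 (before a voiced consonant) → [uː].
/b/ stays [b].
/o/ — between /b/ and /m/, before a voiced consonant — surfaces as [oː] (rule 4).
/m/ (between /o/ and /s/) is unaffected → [m].
/s/ (between /m/ and /e/) is in the target of rule 1 but the environment (between two vowels) is not met → [s].
/e/ (between /s/ and /j/): before a voiced consonant, so rule 4 applies → [eː].
/j/ (word-final): no rule targets it → [j].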